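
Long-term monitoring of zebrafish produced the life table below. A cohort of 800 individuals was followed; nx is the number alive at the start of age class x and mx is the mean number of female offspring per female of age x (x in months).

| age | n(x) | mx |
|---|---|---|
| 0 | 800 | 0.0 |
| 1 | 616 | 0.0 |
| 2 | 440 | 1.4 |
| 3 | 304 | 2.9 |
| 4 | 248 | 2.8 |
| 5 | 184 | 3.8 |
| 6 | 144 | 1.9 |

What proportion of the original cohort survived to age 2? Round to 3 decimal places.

0.550

l_2 = n_2/n_0 = 440/800 = 0.55 → 0.550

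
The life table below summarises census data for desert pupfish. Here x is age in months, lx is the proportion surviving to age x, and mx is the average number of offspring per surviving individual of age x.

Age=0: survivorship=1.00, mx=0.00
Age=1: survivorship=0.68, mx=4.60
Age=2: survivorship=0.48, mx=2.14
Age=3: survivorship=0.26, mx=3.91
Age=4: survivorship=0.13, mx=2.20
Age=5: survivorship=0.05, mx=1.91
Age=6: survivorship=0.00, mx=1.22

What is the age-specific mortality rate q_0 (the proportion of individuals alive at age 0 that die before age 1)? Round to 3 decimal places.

0.320

q_0 = (l_0 − l_1) / l_0 = (1 − 0.68) / 1
     = 0.32 / 1 = 0.32 → 0.320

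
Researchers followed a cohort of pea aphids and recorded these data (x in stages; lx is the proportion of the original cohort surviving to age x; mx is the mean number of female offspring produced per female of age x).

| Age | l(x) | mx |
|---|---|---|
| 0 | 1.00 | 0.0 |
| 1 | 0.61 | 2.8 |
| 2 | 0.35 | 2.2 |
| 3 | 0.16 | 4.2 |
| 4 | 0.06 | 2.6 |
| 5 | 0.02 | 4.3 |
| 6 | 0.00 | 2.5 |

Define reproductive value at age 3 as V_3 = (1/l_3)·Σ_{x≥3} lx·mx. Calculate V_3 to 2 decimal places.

5.71

lx·mx for x ≥ 3: 0.672, 0.156, 0.086, 0 → sum = 0.914
V_3 = 0.914 / l_3 = 0.914 / 0.16 = 5.7125 → 5.71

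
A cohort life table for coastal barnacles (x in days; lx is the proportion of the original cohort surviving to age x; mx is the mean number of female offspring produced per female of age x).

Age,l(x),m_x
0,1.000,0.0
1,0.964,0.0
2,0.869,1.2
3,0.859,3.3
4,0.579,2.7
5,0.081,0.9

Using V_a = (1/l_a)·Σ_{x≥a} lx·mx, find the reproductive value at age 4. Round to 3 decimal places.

lx·mx for x ≥ 4: 1.5633, 0.0729 → sum = 1.6362
V_4 = 1.6362 / l_4 = 1.6362 / 0.579 = 2.825907… → 2.826

2.826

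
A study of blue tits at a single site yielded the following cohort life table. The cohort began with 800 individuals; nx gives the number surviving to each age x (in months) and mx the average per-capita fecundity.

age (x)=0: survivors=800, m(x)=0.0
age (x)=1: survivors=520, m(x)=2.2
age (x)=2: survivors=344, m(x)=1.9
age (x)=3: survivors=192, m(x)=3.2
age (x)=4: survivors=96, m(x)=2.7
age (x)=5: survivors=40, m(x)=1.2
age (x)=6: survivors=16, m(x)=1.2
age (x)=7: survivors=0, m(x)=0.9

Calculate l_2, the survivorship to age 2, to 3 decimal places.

0.430

l_2 = n_2/n_0 = 344/800 = 0.43 → 0.430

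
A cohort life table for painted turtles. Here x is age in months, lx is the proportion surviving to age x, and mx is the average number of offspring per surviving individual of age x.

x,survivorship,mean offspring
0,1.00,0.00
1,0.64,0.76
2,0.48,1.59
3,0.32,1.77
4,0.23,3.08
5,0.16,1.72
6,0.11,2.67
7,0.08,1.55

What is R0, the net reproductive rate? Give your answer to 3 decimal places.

lx·mx by age: 0, 0.4864, 0.7632, 0.5664, 0.7084, 0.2752, 0.2937, 0.124
R0 = Σ lx·mx = 3.2173 → 3.217

3.217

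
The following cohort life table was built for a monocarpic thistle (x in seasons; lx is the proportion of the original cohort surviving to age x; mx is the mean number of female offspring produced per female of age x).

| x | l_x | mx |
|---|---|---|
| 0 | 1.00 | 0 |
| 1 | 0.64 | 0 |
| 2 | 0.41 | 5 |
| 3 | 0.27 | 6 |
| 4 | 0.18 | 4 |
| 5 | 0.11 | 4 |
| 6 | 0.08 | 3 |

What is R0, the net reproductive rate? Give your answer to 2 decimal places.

5.07

lx·mx by age: 0, 0, 2.05, 1.62, 0.72, 0.44, 0.24
R0 = Σ lx·mx = 5.07 → 5.07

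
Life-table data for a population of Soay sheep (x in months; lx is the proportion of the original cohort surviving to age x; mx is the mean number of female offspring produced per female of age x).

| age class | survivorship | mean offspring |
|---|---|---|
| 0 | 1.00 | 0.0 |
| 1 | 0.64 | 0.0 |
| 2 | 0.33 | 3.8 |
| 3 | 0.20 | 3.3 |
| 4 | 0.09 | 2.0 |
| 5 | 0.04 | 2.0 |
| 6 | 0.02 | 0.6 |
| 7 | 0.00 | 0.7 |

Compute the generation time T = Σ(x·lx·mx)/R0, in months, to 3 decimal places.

2.598

lx·mx: 0, 0, 1.254, 0.66, 0.18, 0.08, 0.012, 0 → R0 = 2.186
x·lx·mx: 0, 0, 2.508, 1.98, 0.72, 0.4, 0.072, 0 → Σ = 5.68
T = 5.68 / 2.186 = 2.598353… → 2.598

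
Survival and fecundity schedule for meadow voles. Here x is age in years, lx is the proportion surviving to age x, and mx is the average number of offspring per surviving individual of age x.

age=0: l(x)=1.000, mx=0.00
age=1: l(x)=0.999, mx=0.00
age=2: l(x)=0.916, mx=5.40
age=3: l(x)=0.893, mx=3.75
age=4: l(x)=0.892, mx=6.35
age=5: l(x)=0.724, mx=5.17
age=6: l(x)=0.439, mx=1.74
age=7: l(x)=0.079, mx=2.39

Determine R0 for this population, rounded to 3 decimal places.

lx·mx by age: 0, 0, 4.9464, 3.34875, 5.6642, 3.74308, 0.76386, 0.18881
R0 = Σ lx·mx = 18.6551 → 18.655

18.655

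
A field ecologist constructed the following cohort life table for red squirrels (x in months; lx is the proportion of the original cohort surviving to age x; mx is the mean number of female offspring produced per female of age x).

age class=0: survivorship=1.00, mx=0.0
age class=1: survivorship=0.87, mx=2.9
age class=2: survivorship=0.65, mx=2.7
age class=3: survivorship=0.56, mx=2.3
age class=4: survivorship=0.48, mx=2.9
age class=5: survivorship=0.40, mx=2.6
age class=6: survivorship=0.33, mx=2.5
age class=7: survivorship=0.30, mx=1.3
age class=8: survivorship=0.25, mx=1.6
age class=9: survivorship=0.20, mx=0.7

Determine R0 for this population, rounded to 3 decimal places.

lx·mx by age: 0, 2.523, 1.755, 1.288, 1.392, 1.04, 0.825, 0.39, 0.4, 0.14
R0 = Σ lx·mx = 9.753 → 9.753

9.753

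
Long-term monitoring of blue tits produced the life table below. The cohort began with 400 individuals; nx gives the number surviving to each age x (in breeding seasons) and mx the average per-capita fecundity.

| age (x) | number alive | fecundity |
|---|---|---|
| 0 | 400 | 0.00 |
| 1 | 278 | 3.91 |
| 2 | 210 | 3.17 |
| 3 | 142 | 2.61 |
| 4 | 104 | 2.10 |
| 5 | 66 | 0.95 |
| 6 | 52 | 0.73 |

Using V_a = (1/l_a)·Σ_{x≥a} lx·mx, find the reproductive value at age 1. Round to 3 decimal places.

8.785

lx = nx/n0 = nx/400: 1, 0.695, 0.525, 0.355, 0.26, 0.165, 0.13
lx·mx for x ≥ 1: 2.71745, 1.66425, 0.92655, 0.546, 0.15675, 0.0949 → sum = 6.1059
V_1 = 6.1059 / l_1 = 6.1059 / 0.695 = 8.785468… → 8.785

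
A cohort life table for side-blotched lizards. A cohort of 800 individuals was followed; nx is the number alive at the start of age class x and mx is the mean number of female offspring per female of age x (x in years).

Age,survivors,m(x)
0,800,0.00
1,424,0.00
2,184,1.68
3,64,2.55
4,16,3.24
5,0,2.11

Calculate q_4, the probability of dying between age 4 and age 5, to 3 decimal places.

1.000

lx = nx/n0 = nx/800: 1, 0.53, 0.23, 0.08, 0.02, 0
q_4 = (l_4 − l_5) / l_4 = (0.02 − 0) / 0.02
     = 0.02 / 0.02 = 1 → 1.000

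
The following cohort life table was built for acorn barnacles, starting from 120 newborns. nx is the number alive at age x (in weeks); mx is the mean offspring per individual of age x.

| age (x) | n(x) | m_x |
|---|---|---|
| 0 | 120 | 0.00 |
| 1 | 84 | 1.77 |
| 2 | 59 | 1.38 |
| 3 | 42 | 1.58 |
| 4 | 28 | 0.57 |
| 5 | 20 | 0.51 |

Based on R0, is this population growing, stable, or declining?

growing

lx = nx/n0 = nx/120: 1, 0.7, 0.49167…, 0.35, 0.23333…, 0.16667…
R0 = Σ lx·mx = 0 + 1.239 + 0.6785… + 0.553 + 0.133… + 0.085… = 2.6885…
R0 > 1, so the population is growing.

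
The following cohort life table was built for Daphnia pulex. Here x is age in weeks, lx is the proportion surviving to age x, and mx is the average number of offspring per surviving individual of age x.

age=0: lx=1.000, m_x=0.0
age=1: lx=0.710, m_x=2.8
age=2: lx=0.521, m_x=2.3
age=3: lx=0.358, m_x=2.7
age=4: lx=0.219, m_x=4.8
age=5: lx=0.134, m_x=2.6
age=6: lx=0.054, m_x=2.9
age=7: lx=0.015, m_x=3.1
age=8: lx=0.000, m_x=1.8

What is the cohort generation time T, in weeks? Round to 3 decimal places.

2.519

lx·mx: 0, 1.988, 1.1983, 0.9666, 1.0512, 0.3484, 0.1566, 0.0465, 0 → R0 = 5.7556
x·lx·mx: 0, 1.988, 2.3966, 2.8998, 4.2048, 1.742, 0.9396, 0.3255, 0 → Σ = 14.4963
T = 14.4963 / 5.7556 = 2.518643… → 2.519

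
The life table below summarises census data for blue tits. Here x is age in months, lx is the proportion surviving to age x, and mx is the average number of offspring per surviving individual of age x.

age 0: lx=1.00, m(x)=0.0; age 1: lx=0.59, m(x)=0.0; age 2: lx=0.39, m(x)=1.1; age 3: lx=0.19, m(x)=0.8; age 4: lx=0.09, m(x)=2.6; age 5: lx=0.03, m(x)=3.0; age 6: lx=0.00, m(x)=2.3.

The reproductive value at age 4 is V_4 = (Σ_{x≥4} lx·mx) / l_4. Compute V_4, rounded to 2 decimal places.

lx·mx for x ≥ 4: 0.234, 0.09, 0 → sum = 0.324
V_4 = 0.324 / l_4 = 0.324 / 0.09 = 3.6 → 3.60

3.60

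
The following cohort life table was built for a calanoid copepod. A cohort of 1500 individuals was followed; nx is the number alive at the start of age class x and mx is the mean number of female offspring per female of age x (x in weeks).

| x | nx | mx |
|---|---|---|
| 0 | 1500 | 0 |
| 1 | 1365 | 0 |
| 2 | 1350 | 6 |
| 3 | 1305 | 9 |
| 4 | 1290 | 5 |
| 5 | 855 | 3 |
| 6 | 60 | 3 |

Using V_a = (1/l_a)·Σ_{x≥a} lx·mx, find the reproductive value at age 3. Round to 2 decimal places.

16.05

lx = nx/n0 = nx/1500: 1, 0.91, 0.9, 0.87, 0.86, 0.57, 0.04
lx·mx for x ≥ 3: 7.83, 4.3, 1.71, 0.12 → sum = 13.96
V_3 = 13.96 / l_3 = 13.96 / 0.87 = 16.045977… → 16.05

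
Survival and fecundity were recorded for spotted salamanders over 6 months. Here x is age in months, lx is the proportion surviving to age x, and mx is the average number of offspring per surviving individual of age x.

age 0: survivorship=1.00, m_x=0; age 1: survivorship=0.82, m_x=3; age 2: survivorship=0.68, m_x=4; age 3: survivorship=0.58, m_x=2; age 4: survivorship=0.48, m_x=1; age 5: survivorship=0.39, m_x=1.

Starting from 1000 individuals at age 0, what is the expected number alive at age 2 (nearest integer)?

680

Expected survivors = N0 · l_2 = 1000 × 0.68 = 680 → 680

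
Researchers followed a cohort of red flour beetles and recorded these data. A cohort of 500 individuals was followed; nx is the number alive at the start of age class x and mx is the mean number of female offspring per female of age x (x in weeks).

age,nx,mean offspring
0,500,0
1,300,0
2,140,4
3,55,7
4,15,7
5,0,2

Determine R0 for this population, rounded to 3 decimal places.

2.100

lx = nx/n0 = nx/500: 1, 0.6, 0.28, 0.11, 0.03, 0
lx·mx by age: 0, 0, 1.12, 0.77, 0.21, 0
R0 = Σ lx·mx = 2.1 → 2.100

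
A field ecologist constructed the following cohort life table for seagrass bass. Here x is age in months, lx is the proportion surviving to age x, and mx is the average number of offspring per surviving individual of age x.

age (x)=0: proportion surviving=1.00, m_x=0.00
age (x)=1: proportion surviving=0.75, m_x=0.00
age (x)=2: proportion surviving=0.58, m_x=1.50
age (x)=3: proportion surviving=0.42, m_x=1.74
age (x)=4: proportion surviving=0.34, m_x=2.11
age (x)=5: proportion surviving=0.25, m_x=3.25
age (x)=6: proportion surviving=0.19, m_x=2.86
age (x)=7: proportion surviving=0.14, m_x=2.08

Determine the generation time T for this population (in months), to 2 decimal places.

4.08

lx·mx: 0, 0, 0.87, 0.7308, 0.7174, 0.8125, 0.5434, 0.2912 → R0 = 3.9653
x·lx·mx: 0, 0, 1.74, 2.1924, 2.8696, 4.0625, 3.2604, 2.0384 → Σ = 16.1633
T = 16.1633 / 3.9653 = 4.076186… → 4.08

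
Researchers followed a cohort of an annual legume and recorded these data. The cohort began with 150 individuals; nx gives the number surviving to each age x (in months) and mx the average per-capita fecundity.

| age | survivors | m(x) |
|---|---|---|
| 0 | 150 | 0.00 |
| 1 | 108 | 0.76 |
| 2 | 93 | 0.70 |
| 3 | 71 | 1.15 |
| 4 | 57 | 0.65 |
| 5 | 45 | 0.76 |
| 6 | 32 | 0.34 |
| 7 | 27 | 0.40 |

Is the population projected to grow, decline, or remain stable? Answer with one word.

growing

lx = nx/n0 = nx/150: 1, 0.72, 0.62, 0.47333…, 0.38, 0.3, 0.21333…, 0.18
R0 = Σ lx·mx = 0 + 0.5472 + 0.434 + 0.544333… + 0.247 + 0.228 + 0.072533… + 0.072 = 2.145067…
R0 > 1, so the population is growing.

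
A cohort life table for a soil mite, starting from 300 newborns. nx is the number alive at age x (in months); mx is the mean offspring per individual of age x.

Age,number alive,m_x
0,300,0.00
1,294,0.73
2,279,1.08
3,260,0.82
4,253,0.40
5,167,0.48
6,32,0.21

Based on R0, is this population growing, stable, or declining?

lx = nx/n0 = nx/300: 1, 0.98, 0.93, 0.86667…, 0.84333…, 0.55667…, 0.10667…
R0 = Σ lx·mx = 0 + 0.7154 + 1.0044 + 0.710667… + 0.337333… + 0.2672… + 0.0224… = 3.0574…
R0 > 1, so the population is growing.

growing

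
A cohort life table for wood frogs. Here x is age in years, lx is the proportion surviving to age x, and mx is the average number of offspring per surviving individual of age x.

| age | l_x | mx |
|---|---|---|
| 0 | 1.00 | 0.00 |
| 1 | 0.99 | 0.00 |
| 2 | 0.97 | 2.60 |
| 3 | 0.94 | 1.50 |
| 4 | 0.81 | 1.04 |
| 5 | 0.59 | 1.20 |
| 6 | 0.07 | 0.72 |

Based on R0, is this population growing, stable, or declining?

R0 = Σ lx·mx = 0 + 0 + 2.522 + 1.41 + 0.8424 + 0.708 + 0.0504 = 5.5328
R0 > 1, so the population is growing.

growing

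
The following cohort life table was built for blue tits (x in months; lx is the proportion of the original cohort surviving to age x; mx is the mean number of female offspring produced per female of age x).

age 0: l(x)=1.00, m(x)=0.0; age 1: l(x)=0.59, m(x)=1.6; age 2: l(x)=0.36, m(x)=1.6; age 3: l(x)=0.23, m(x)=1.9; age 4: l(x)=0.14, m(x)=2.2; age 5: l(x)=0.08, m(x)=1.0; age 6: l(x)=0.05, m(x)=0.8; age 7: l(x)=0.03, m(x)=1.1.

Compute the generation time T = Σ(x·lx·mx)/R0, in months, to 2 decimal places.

lx·mx: 0, 0.944, 0.576, 0.437, 0.308, 0.08, 0.04, 0.033 → R0 = 2.418
x·lx·mx: 0, 0.944, 1.152, 1.311, 1.232, 0.4, 0.24, 0.231 → Σ = 5.51
T = 5.51 / 2.418 = 2.278743… → 2.28

2.28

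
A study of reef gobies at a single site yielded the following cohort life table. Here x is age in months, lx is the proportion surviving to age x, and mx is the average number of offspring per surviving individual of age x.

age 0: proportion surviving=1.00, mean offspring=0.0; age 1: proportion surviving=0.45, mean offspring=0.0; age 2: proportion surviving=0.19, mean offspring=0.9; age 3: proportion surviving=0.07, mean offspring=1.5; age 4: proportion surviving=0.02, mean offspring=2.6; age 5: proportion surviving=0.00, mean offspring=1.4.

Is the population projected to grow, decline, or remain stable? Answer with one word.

R0 = Σ lx·mx = 0 + 0 + 0.171 + 0.105 + 0.052 + 0 = 0.328
R0 < 1, so the population is declining.

declining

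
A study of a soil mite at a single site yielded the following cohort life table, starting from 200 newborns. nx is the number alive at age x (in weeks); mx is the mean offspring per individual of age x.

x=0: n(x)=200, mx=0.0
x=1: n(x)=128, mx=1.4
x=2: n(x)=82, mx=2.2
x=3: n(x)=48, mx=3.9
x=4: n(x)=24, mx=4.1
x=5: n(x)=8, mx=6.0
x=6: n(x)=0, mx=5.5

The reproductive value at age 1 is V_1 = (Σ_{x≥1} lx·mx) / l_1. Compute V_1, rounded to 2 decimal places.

5.42

lx = nx/n0 = nx/200: 1, 0.64, 0.41, 0.24, 0.12, 0.04, 0
lx·mx for x ≥ 1: 0.896, 0.902, 0.936, 0.492, 0.24, 0 → sum = 3.466
V_1 = 3.466 / l_1 = 3.466 / 0.64 = 5.415625 → 5.42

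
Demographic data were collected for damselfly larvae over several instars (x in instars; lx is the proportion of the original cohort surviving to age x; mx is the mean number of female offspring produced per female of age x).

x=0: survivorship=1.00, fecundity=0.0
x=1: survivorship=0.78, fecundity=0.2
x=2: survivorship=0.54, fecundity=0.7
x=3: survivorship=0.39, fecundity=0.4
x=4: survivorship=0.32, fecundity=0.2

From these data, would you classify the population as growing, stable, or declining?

R0 = Σ lx·mx = 0 + 0.156 + 0.378 + 0.156 + 0.064 = 0.754
R0 < 1, so the population is declining.

declining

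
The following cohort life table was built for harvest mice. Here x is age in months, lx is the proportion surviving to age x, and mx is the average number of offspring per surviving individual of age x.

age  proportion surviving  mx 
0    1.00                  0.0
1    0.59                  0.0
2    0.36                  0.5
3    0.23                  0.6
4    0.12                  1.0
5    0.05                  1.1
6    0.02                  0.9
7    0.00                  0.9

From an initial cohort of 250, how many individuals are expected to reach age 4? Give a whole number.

Expected survivors = N0 · l_4 = 250 × 0.12 = 30 → 30

30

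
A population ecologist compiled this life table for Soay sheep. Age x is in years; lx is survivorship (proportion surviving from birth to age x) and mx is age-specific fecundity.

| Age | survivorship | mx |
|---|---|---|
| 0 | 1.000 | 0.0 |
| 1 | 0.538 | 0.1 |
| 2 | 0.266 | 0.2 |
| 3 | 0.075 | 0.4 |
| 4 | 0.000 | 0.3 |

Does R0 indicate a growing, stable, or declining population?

R0 = Σ lx·mx = 0 + 0.0538 + 0.0532 + 0.03 + 0 = 0.137
R0 < 1, so the population is declining.

declining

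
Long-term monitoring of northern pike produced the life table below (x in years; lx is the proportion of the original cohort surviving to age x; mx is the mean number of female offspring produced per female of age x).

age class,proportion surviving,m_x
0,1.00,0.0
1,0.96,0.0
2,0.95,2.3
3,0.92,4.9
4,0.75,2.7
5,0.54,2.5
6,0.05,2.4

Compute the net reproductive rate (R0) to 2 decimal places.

lx·mx by age: 0, 0, 2.185, 4.508, 2.025, 1.35, 0.12
R0 = Σ lx·mx = 10.188 → 10.19

10.19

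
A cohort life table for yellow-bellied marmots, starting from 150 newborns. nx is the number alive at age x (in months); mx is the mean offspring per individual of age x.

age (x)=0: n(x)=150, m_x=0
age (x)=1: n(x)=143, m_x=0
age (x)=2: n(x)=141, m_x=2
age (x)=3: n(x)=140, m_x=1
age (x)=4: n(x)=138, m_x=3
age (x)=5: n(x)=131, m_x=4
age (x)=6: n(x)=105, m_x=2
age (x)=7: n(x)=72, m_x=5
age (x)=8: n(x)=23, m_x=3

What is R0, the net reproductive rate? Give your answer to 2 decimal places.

13.33

lx = nx/n0 = nx/150: 1, 0.95333…, 0.94, 0.93333…, 0.92, 0.87333…, 0.7, 0.48, 0.15333…
lx·mx by age: 0, 0, 1.88, 0.933333…, 2.76, 3.493333…, 1.4, 2.4, 0.46…
R0 = Σ lx·mx = 13.326667… → 13.33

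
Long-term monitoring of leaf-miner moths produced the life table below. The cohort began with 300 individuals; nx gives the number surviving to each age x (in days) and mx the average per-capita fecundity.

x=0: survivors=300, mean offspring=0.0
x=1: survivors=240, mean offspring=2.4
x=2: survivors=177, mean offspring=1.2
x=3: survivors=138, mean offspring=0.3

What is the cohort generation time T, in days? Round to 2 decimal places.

lx = nx/n0 = nx/300: 1, 0.8, 0.59, 0.46
lx·mx: 0, 1.92, 0.708, 0.138 → R0 = 2.766
x·lx·mx: 0, 1.92, 1.416, 0.414 → Σ = 3.75
T = 3.75 / 2.766 = 1.355748… → 1.36

1.36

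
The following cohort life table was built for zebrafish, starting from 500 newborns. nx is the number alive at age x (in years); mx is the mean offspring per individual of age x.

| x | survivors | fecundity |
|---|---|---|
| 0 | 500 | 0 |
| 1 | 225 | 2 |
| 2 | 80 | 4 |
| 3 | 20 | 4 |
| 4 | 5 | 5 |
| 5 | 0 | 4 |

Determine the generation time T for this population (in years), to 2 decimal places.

lx = nx/n0 = nx/500: 1, 0.45, 0.16, 0.04, 0.01, 0
lx·mx: 0, 0.9, 0.64, 0.16, 0.05, 0 → R0 = 1.75
x·lx·mx: 0, 0.9, 1.28, 0.48, 0.2, 0 → Σ = 2.86
T = 2.86 / 1.75 = 1.634286… → 1.63

1.63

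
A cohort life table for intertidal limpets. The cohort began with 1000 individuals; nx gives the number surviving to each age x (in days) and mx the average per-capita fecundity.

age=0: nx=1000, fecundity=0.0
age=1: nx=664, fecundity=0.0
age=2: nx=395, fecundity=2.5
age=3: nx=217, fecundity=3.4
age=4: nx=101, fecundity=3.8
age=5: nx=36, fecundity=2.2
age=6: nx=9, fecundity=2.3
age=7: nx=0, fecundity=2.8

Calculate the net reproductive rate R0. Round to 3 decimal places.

lx = nx/n0 = nx/1000: 1, 0.664, 0.395, 0.217, 0.101, 0.036, 0.009, 0
lx·mx by age: 0, 0, 0.9875, 0.7378, 0.3838, 0.0792, 0.0207, 0
R0 = Σ lx·mx = 2.209 → 2.209

2.209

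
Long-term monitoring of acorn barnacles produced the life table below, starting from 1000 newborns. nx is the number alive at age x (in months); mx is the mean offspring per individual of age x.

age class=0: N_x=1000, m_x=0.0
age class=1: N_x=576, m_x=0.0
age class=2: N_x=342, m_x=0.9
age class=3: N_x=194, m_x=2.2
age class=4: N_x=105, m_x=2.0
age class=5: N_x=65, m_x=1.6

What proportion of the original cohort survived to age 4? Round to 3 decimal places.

0.105

l_4 = n_4/n_0 = 105/1000 = 0.105 → 0.105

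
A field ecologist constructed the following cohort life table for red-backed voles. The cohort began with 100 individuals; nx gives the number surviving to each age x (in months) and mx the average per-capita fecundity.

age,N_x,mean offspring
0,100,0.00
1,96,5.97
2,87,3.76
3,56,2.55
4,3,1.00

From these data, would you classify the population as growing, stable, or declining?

lx = nx/n0 = nx/100: 1, 0.96, 0.87, 0.56, 0.03
R0 = Σ lx·mx = 0 + 5.7312 + 3.2712 + 1.428 + 0.03 = 10.4604
R0 > 1, so the population is growing.

growing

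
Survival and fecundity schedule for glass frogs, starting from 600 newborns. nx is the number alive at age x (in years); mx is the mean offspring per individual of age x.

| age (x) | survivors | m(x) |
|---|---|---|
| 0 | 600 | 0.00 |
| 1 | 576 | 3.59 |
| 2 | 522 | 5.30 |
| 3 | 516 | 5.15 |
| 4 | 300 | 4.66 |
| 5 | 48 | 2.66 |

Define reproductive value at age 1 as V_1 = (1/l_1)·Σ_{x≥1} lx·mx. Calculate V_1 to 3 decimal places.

15.655

lx = nx/n0 = nx/600: 1, 0.96, 0.87, 0.86, 0.5, 0.08
lx·mx for x ≥ 1: 3.4464, 4.611, 4.429, 2.33, 0.2128 → sum = 15.0292
V_1 = 15.0292 / l_1 = 15.0292 / 0.96 = 15.655417… → 15.655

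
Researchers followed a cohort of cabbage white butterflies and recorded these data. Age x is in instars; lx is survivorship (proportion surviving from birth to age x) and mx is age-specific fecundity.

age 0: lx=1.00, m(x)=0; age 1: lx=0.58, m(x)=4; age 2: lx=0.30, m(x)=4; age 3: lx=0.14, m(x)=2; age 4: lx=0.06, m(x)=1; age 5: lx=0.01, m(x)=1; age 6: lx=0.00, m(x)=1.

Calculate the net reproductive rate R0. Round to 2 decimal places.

3.87

lx·mx by age: 0, 2.32, 1.2, 0.28, 0.06, 0.01, 0
R0 = Σ lx·mx = 3.87 → 3.87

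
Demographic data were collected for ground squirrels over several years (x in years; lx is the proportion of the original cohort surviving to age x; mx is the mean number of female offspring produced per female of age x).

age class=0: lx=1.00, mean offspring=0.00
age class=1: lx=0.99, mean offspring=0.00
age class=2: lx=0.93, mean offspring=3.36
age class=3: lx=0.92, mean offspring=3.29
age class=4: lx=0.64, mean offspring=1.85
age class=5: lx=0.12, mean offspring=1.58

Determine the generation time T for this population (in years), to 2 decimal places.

lx·mx: 0, 0, 3.1248, 3.0268, 1.184, 0.1896 → R0 = 7.5252
x·lx·mx: 0, 0, 6.2496, 9.0804, 4.736, 0.948 → Σ = 21.014
T = 21.014 / 7.5252 = 2.792484… → 2.79

2.79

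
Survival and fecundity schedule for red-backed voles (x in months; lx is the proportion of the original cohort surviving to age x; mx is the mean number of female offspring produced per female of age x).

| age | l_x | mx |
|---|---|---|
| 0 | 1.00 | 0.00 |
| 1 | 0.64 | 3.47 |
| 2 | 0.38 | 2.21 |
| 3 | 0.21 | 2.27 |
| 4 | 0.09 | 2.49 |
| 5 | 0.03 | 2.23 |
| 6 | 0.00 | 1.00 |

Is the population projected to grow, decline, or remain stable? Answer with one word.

R0 = Σ lx·mx = 0 + 2.2208 + 0.8398 + 0.4767 + 0.2241 + 0.0669 + 0 = 3.8283
R0 > 1, so the population is growing.

growing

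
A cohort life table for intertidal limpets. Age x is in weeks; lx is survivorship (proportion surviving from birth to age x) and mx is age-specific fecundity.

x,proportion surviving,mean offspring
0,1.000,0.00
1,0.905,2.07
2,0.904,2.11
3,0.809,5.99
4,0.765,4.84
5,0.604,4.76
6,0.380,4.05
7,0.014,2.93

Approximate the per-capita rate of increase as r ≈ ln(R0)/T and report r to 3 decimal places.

R0 = Σ lx·mx = 0 + 1.87335 + 1.90744 + 4.84591 + 3.7026 + 2.87504 + 1.539 + 0.04102 = 16.78436
Σ x·lx·mx = 58.9327; T = 58.9327/16.78436 = 3.51117…
r ≈ ln(R0)/T = ln(16.78436)/3.51117… = 0.80328… → 0.803

0.803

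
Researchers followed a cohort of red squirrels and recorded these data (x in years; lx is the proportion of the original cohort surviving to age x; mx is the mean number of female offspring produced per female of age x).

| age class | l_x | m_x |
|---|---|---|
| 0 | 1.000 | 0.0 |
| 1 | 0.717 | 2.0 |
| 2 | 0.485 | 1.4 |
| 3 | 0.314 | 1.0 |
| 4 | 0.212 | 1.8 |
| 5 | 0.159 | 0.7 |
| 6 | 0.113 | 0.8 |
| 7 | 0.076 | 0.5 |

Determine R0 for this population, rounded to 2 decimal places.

3.05

lx·mx by age: 0, 1.434, 0.679, 0.314, 0.3816, 0.1113, 0.0904, 0.038
R0 = Σ lx·mx = 3.0483 → 3.05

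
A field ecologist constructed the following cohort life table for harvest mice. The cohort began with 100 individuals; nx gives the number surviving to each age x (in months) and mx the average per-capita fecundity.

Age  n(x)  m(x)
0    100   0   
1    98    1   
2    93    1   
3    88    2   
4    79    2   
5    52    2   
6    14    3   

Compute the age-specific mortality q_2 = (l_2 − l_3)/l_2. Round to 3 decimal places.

lx = nx/n0 = nx/100: 1, 0.98, 0.93, 0.88, 0.79, 0.52, 0.14
q_2 = (l_2 − l_3) / l_2 = (0.93 − 0.88) / 0.93
     = 0.05 / 0.93 = 0.053763… → 0.054

0.054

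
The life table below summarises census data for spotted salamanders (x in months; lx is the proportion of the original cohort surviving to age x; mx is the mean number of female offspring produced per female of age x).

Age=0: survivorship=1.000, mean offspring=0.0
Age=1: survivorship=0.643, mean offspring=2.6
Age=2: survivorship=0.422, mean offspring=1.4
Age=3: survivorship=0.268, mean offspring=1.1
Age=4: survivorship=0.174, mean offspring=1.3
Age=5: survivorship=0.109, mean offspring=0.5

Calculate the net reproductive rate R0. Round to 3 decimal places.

2.838

lx·mx by age: 0, 1.6718, 0.5908, 0.2948, 0.2262, 0.0545
R0 = Σ lx·mx = 2.8381 → 2.838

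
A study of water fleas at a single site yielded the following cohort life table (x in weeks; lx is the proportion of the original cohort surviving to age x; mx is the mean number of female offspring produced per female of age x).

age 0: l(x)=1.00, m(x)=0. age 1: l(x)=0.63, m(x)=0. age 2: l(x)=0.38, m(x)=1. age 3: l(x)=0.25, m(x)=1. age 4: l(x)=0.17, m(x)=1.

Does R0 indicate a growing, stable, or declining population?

R0 = Σ lx·mx = 0 + 0 + 0.38 + 0.25 + 0.17 = 0.8
R0 < 1, so the population is declining.

declining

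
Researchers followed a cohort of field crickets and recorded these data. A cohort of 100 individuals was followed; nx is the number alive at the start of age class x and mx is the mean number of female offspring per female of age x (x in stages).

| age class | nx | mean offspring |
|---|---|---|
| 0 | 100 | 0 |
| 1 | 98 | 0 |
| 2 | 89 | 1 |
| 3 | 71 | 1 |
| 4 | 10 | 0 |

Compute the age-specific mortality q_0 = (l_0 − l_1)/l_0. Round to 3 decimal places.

lx = nx/n0 = nx/100: 1, 0.98, 0.89, 0.71, 0.1
q_0 = (l_0 − l_1) / l_0 = (1 − 0.98) / 1
     = 0.02 / 1 = 0.02 → 0.020

0.020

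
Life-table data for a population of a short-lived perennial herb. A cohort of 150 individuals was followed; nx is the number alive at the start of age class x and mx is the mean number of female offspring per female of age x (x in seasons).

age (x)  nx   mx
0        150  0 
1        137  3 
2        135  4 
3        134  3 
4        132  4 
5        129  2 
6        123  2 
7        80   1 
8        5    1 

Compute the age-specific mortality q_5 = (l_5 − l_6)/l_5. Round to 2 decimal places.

lx = nx/n0 = nx/150: 1, 0.91333…, 0.9, 0.89333…, 0.88, 0.86, 0.82, 0.53333…, 0.03333…
q_5 = (l_5 − l_6) / l_5 = (0.86 − 0.82) / 0.86
     = 0.04 / 0.86 = 0.046512… → 0.05

0.05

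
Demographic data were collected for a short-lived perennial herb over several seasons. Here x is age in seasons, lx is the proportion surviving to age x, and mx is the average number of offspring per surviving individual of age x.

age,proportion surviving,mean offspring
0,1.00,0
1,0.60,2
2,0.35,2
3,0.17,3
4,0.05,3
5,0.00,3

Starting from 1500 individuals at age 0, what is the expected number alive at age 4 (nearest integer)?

Expected survivors = N0 · l_4 = 1500 × 0.05 = 75 → 75

75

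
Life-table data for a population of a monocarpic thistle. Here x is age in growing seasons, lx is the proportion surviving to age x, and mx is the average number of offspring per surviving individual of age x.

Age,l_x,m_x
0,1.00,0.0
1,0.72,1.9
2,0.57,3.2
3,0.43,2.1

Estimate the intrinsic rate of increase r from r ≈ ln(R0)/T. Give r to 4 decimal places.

R0 = Σ lx·mx = 0 + 1.368 + 1.824 + 0.903 = 4.095
Σ x·lx·mx = 7.725; T = 7.725/4.095 = 1.88645…
r ≈ ln(R0)/T = ln(4.095)/1.88645… = 0.747313… → 0.7473

0.7473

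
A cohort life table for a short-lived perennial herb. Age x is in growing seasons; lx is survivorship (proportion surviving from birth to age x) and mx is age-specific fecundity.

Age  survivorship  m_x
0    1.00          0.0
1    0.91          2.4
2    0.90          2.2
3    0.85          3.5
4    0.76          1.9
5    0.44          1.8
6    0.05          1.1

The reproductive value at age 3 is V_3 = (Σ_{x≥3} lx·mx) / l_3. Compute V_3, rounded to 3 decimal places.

6.195

lx·mx for x ≥ 3: 2.975, 1.444, 0.792, 0.055 → sum = 5.266
V_3 = 5.266 / l_3 = 5.266 / 0.85 = 6.195294… → 6.195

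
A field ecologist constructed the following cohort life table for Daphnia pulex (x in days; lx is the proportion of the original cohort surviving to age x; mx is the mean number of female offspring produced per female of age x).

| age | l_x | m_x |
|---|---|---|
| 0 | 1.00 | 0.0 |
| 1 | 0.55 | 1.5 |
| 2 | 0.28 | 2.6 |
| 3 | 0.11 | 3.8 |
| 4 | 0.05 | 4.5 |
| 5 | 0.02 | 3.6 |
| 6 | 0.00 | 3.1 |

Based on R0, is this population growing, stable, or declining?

growing

R0 = Σ lx·mx = 0 + 0.825 + 0.728 + 0.418 + 0.225 + 0.072 + 0 = 2.268
R0 > 1, so the population is growing.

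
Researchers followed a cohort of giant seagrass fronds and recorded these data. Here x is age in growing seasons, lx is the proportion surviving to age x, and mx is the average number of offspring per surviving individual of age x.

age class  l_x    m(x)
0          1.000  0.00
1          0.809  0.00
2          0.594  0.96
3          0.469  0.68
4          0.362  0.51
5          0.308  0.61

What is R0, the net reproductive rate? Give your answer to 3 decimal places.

lx·mx by age: 0, 0, 0.57024, 0.31892, 0.18462, 0.18788
R0 = Σ lx·mx = 1.26166 → 1.262

1.262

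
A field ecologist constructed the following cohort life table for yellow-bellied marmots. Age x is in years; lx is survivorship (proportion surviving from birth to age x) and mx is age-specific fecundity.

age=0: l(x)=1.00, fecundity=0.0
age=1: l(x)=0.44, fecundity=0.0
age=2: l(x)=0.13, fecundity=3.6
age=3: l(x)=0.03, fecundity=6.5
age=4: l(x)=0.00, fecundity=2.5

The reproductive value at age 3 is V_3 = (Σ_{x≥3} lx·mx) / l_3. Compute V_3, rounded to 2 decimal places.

6.50

lx·mx for x ≥ 3: 0.195, 0 → sum = 0.195
V_3 = 0.195 / l_3 = 0.195 / 0.03 = 6.5 → 6.50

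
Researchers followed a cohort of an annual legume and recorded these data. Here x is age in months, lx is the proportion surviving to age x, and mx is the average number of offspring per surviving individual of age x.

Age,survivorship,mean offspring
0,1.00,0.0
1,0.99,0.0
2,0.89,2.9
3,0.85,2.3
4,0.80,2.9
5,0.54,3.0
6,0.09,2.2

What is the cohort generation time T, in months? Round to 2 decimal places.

3.41

lx·mx: 0, 0, 2.581, 1.955, 2.32, 1.62, 0.198 → R0 = 8.674
x·lx·mx: 0, 0, 5.162, 5.865, 9.28, 8.1, 1.188 → Σ = 29.595
T = 29.595 / 8.674 = 3.411921… → 3.41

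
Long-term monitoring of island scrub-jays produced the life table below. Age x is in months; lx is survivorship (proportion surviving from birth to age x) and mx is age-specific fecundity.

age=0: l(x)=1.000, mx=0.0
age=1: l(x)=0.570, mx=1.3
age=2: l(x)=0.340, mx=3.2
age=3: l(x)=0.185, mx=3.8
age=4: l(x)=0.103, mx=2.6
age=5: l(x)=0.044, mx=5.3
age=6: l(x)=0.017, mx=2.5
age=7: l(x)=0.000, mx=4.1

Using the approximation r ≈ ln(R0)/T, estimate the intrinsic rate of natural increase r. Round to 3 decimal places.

0.460

R0 = Σ lx·mx = 0 + 0.741 + 1.088 + 0.703 + 0.2678 + 0.2332 + 0.0425 + 0 = 3.0755
Σ x·lx·mx = 7.5182; T = 7.5182/3.0755 = 2.44455…
r ≈ ln(R0)/T = ln(3.0755)/2.44455… = 0.45958… → 0.460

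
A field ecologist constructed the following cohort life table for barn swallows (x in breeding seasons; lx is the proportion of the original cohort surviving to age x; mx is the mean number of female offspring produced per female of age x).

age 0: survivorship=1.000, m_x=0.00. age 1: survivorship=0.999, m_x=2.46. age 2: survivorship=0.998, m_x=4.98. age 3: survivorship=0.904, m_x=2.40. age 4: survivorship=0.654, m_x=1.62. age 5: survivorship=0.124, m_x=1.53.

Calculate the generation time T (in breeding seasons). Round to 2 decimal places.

lx·mx: 0, 2.45754, 4.97004, 2.1696, 1.05948, 0.18972 → R0 = 10.84638
x·lx·mx: 0, 2.45754, 9.94008, 6.5088, 4.23792, 0.9486 → Σ = 24.09294
T = 24.09294 / 10.84638 = 2.221289… → 2.22

2.22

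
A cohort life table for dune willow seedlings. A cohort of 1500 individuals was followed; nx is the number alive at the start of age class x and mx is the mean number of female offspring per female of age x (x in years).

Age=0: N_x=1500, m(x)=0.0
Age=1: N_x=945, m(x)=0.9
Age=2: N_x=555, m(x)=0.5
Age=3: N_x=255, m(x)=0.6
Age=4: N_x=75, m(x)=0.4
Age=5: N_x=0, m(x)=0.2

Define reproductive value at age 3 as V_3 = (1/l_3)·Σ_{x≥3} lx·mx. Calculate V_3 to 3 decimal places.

lx = nx/n0 = nx/1500: 1, 0.63, 0.37, 0.17, 0.05, 0
lx·mx for x ≥ 3: 0.102, 0.02, 0 → sum = 0.122
V_3 = 0.122 / l_3 = 0.122 / 0.17 = 0.717647… → 0.718

0.718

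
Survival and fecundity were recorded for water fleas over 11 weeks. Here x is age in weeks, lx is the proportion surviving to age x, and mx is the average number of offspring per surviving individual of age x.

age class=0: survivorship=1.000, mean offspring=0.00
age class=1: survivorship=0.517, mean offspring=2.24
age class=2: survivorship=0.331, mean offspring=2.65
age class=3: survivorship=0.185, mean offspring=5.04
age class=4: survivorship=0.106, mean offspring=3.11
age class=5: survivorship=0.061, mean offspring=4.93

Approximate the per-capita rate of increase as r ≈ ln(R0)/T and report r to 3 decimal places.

R0 = Σ lx·mx = 0 + 1.15808 + 0.87715 + 0.9324 + 0.32966 + 0.30073 = 3.59802
Σ x·lx·mx = 8.53187; T = 8.53187/3.59802 = 2.37127…
r ≈ ln(R0)/T = ln(3.59802)/2.37127… = 0.53996… → 0.540

0.540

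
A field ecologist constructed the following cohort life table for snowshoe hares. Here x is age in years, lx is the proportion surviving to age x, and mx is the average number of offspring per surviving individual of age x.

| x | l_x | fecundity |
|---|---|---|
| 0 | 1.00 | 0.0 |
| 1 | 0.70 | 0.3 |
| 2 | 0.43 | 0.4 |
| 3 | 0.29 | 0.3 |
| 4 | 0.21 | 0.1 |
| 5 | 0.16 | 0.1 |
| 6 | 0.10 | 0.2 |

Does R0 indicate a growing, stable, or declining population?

declining

R0 = Σ lx·mx = 0 + 0.21 + 0.172 + 0.087 + 0.021 + 0.016 + 0.02 = 0.526
R0 < 1, so the population is declining.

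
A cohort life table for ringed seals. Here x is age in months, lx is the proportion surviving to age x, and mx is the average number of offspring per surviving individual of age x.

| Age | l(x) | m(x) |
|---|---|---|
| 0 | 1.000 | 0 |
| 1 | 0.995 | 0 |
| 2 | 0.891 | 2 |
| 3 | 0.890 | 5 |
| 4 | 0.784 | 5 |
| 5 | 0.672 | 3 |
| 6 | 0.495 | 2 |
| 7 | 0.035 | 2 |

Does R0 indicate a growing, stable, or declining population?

R0 = Σ lx·mx = 0 + 0 + 1.782 + 4.45 + 3.92 + 2.016 + 0.99 + 0.07 = 13.228
R0 > 1, so the population is growing.

growing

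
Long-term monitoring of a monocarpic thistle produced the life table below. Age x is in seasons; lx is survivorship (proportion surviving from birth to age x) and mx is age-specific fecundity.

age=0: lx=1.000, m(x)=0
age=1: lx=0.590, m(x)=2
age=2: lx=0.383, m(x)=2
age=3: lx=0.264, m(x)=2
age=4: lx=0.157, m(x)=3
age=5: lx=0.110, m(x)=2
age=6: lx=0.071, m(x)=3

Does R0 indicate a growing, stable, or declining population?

growing

R0 = Σ lx·mx = 0 + 1.18 + 0.766 + 0.528 + 0.471 + 0.22 + 0.213 = 3.378
R0 > 1, so the population is growing.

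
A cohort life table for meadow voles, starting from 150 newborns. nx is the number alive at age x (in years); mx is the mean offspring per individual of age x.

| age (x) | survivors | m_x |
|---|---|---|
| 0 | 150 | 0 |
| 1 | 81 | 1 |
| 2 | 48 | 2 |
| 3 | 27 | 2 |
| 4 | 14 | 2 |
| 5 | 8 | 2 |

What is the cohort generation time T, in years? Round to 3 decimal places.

2.280

lx = nx/n0 = nx/150: 1, 0.54, 0.32, 0.18, 0.09333…, 0.05333…
lx·mx: 0, 0.54, 0.64, 0.36, 0.186667…, 0.106667… → R0 = 1.833333…
x·lx·mx: 0, 0.54, 1.28, 1.08, 0.746667…, 0.533333… → Σ = 4.18…
T = 4.18… / 1.833333… = 2.28… → 2.280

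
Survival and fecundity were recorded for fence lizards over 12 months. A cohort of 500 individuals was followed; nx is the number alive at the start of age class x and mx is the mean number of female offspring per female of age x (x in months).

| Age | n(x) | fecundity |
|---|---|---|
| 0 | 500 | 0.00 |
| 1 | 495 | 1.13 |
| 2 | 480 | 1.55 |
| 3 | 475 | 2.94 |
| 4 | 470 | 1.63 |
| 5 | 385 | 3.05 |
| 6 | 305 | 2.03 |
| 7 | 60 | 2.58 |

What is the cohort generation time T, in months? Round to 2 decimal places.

lx = nx/n0 = nx/500: 1, 0.99, 0.96, 0.95, 0.94, 0.77, 0.61, 0.12
lx·mx: 0, 1.1187, 1.488, 2.793, 1.5322, 2.3485, 1.2383, 0.3096 → R0 = 10.8283
x·lx·mx: 0, 1.1187, 2.976, 8.379, 6.1288, 11.7425, 7.4298, 2.1672 → Σ = 39.942
T = 39.942 / 10.8283 = 3.688668… → 3.69

3.69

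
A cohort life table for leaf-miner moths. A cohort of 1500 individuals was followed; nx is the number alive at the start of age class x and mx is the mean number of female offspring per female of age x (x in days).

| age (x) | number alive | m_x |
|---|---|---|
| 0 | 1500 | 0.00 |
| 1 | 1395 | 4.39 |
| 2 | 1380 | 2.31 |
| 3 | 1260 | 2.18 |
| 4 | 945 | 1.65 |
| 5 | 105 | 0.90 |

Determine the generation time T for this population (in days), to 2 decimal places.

2.00

lx = nx/n0 = nx/1500: 1, 0.93, 0.92, 0.84, 0.63, 0.07
lx·mx: 0, 4.0827, 2.1252, 1.8312, 1.0395, 0.063 → R0 = 9.1416
x·lx·mx: 0, 4.0827, 4.2504, 5.4936, 4.158, 0.315 → Σ = 18.2997
T = 18.2997 / 9.1416 = 2.001805… → 2.00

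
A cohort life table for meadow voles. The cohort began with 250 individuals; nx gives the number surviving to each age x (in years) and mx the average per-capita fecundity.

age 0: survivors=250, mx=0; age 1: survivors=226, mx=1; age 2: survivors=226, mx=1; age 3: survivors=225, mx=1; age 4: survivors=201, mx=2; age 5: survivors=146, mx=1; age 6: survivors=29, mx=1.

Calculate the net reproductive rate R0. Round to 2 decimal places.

lx = nx/n0 = nx/250: 1, 0.904, 0.904, 0.9, 0.804, 0.584, 0.116
lx·mx by age: 0, 0.904, 0.904, 0.9, 1.608, 0.584, 0.116
R0 = Σ lx·mx = 5.016 → 5.02

5.02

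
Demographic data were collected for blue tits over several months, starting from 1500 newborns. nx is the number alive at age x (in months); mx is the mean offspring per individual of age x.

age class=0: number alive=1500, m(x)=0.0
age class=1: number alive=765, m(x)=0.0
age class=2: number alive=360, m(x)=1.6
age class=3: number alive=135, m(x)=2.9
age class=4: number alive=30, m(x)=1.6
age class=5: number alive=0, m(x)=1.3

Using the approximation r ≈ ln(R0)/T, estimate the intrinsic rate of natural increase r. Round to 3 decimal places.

-0.157

lx = nx/n0 = nx/1500: 1, 0.51, 0.24, 0.09, 0.02, 0
R0 = Σ lx·mx = 0 + 0 + 0.384 + 0.261 + 0.032 + 0 = 0.677
Σ x·lx·mx = 1.679; T = 1.679/0.677 = 2.48006…
r ≈ ln(R0)/T = ln(0.677)/2.48006… = -0.15729… → -0.157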